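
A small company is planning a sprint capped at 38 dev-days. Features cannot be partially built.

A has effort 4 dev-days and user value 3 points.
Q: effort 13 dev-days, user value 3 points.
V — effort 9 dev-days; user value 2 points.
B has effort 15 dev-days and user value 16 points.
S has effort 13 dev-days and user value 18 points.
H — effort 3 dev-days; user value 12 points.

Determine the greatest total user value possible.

49

This is a 0-1 knapsack instance.
Take A, B, S, and H: effort 4 + 15 + 13 + 3 = 35 ≤ 38, user value 3 + 16 + 18 + 12 = 49.
No other feasible combination does better.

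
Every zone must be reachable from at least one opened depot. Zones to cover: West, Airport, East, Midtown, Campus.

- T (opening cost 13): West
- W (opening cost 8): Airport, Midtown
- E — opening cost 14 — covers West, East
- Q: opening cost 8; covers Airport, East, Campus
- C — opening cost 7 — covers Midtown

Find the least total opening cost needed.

28

This is an integer covering problem.
Choose T, Q, and C: together they cover West, Airport, East, Midtown, Campus — every zone.
Total opening cost: 13 + 8 + 7 = 28.
No cover costs less than 28.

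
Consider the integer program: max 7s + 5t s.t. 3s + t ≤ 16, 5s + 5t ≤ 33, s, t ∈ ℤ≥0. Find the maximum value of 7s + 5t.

40

The continuous relaxation peaks at (4.7, 1.9) with value 42.40; rounding to a feasible lattice point costs some objective.
(s,t)=(5,1): 3·5+1·1=16≤16, 5·5+5·1=30≤33, objective 40.
(s,t)=(4,2): 3·4+1·2=14≤16, 5·4+5·2=30≤33, objective 38.
The best lattice point is (5,1), giving 40.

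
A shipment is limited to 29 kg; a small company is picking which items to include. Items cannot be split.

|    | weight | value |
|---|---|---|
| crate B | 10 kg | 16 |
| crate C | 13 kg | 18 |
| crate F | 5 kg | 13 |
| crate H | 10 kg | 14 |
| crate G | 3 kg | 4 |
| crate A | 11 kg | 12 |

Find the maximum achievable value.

Take crate B, crate C, and crate F: weight 10 + 13 + 5 = 28 ≤ 29, value 16 + 18 + 13 = 47.
No feasible combination exceeds this.

47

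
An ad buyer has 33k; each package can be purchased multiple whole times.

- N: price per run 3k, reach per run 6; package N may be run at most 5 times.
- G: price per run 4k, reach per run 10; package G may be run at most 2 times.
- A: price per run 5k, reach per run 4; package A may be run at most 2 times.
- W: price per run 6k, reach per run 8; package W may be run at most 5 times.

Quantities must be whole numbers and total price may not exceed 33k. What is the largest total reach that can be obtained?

Take 4×N, 2×G, and 2×W: price 32 ≤ 33, reach 4·6 + 2·10 + 2·8 = 60.
G has the best ratio (10/4) and is taken to its limit of 2; remaining capacity is filled optimally with the others.

60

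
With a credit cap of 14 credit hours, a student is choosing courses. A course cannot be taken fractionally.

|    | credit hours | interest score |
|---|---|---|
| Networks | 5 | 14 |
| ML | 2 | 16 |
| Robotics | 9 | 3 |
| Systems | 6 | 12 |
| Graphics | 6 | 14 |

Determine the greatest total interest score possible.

44

Allowing fractional choices, the relaxed optimum would be about 46.0, but courses are indivisible.
ML + Systems + Graphics: credit hours 2 + 6 + 6 = 14 ≤ 14, interest score 16 + 12 + 14 = 42.
Networks + ML + Graphics: credit hours 5 + 2 + 6 = 13 ≤ 14, interest score 14 + 16 + 14 = 44.
Networks + ML + Systems: credit hours 5 + 2 + 6 = 13 ≤ 14, interest score 14 + 16 + 12 = 42.
Best is Networks, ML, and Graphics with total interest score 44.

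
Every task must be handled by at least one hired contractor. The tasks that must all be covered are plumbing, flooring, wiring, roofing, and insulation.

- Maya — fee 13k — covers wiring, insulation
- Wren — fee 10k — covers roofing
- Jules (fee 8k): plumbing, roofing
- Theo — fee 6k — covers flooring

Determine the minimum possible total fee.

Choose Maya, Jules, and Theo: together they cover plumbing, flooring, wiring, roofing, insulation — every task.
Total fee: 13 + 8 + 6 = 27.
No cover costs less than 27.

27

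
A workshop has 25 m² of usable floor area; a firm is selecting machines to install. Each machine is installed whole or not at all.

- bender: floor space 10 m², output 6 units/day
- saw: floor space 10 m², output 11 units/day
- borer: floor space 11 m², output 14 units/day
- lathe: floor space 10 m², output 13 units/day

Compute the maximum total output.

Allowing fractional choices, the relaxed optimum would be about 31.4, but machines are indivisible.
saw + lathe: floor space 10 + 10 = 20 ≤ 25, output 11 + 13 = 24.
saw + borer: floor space 10 + 11 = 21 ≤ 25, output 11 + 14 = 25.
borer + lathe: floor space 11 + 10 = 21 ≤ 25, output 14 + 13 = 27.
Best is borer and lathe with total output 27.

27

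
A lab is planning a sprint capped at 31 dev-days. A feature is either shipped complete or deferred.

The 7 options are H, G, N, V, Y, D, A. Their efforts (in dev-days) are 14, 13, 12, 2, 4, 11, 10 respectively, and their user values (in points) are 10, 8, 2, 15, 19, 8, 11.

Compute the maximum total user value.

55

Allowing fractional choices, the relaxed optimum would be about 55.9, but features are indivisible.
G + V + Y + A: effort 13 + 2 + 4 + 10 = 29 ≤ 31, user value 8 + 15 + 19 + 11 = 53.
V + Y + D + A: effort 2 + 4 + 11 + 10 = 27 ≤ 31, user value 15 + 19 + 8 + 11 = 53.
H + V + Y + A: effort 14 + 2 + 4 + 10 = 30 ≤ 31, user value 10 + 15 + 19 + 11 = 55.
Best is H, V, Y, and A with total user value 55.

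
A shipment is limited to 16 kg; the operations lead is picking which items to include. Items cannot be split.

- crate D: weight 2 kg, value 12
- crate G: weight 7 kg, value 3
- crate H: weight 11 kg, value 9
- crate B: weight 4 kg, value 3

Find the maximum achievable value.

Allowing fractional choices, the relaxed optimum would be about 23.2, but items are indivisible.
crate D + crate H: weight 2 + 11 = 13 ≤ 16, value 12 + 9 = 21.
crate D + crate G + crate B: weight 2 + 7 + 4 = 13 ≤ 16, value 12 + 3 + 3 = 18.
Best is crate D and crate H with total value 21.

21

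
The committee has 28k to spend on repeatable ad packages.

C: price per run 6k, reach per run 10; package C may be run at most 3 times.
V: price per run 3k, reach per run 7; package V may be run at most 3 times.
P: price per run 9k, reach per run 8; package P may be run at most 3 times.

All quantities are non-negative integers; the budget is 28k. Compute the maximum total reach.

Take 3×C and 3×V: price 27 ≤ 28, reach 3·10 + 3·7 = 51.
V has the best ratio (7/3) and is taken to its limit of 3; remaining capacity is filled optimally with the others.

51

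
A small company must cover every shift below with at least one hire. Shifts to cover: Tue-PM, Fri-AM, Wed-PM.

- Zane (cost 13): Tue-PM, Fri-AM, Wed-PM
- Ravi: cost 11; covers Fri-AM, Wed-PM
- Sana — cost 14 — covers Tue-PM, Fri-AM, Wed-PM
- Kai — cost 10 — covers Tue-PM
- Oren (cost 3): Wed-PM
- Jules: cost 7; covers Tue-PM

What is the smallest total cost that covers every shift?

13

The greedy cost-per-new-shift heuristic would pick Oren and Zane for 16, but a cheaper cover exists.
Zane alone covers Tue-PM, Fri-AM, Wed-PM — every shift.
Total cost: 13.
No cover costs less than 13.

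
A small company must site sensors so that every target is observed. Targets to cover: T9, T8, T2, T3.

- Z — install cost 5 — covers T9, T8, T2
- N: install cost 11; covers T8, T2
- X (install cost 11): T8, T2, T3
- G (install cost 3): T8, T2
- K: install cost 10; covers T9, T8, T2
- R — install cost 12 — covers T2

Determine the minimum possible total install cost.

16

This is an integer covering problem.
The greedy cost-per-new-target heuristic would pick G, Z, and X for 19, but a cheaper cover exists.
Choose Z and X: together they cover T9, T8, T2, T3 — every target.
Total install cost: 5 + 11 = 16.
No cover costs less than 16.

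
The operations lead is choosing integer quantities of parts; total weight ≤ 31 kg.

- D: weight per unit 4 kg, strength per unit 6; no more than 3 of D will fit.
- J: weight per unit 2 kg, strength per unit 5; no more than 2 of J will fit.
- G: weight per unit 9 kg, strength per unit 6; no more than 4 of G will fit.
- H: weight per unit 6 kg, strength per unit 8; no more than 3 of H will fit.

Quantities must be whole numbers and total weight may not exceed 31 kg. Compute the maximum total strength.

Take 2×D, 2×J, and 3×H: weight 30 ≤ 31, strength 2·6 + 2·5 + 3·8 = 46.
J has the best ratio (5/2) and is taken to its limit of 2; remaining capacity is filled optimally with the others.

46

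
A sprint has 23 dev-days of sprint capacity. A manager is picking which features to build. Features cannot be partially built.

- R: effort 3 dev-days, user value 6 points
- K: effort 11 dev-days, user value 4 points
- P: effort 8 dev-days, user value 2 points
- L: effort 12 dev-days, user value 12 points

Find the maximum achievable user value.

20

K + L: effort 11 + 12 = 23 ≤ 23, user value 4 + 12 = 16.
R + L: effort 3 + 12 = 15 ≤ 23, user value 6 + 12 = 18.
R + P + L: effort 3 + 8 + 12 = 23 ≤ 23, user value 6 + 2 + 12 = 20.
Best is R, P, and L with total user value 20.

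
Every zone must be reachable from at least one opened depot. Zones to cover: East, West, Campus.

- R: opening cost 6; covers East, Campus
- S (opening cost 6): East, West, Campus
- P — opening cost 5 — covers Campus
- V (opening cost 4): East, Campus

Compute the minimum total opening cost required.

This is an integer covering problem.
S alone covers East, West, Campus — every zone.
Total opening cost: 6.
No cover costs less than 6.

6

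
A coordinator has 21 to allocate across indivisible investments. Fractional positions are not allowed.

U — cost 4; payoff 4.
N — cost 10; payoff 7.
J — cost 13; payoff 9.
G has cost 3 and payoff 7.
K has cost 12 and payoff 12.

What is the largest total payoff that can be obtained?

Take U, G, and K: cost 4 + 3 + 12 = 19 ≤ 21, payoff 4 + 7 + 12 = 23.
No other feasible combination does better.

23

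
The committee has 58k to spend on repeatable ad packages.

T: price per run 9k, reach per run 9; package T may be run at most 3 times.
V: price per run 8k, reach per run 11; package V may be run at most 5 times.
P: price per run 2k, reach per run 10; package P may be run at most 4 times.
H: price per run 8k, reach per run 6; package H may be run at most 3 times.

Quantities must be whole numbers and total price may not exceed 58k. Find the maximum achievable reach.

104

Take 1×T, 5×V, and 4×P: price 57 ≤ 58, reach 1·9 + 5·11 + 4·10 = 104.
P has the best ratio (10/2) and is taken to its limit of 4; remaining capacity is filled optimally with the others.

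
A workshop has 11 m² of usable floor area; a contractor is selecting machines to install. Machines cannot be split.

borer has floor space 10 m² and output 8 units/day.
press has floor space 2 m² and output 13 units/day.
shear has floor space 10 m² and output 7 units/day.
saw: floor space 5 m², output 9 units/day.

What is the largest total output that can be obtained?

22

Take press and saw: floor space 2 + 5 = 7 ≤ 11, output 13 + 9 = 22.
No other feasible combination does better.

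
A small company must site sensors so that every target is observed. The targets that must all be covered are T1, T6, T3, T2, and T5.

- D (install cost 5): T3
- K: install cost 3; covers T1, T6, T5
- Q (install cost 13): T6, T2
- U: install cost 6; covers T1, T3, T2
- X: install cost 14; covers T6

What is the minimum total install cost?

This is a weighted set-cover instance.
Choose K and U: together they cover T1, T6, T3, T2, T5 — every target.
Total install cost: 3 + 6 = 9.

9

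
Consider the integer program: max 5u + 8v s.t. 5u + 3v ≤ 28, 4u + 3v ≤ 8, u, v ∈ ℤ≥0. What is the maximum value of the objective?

(u,v)=(0,2) is feasible, giving 16.
(u,v)=(1,1) is feasible, giving 13.
(u,v)=(0,1) is feasible, giving 8.
No feasible integer point exceeds 16.

16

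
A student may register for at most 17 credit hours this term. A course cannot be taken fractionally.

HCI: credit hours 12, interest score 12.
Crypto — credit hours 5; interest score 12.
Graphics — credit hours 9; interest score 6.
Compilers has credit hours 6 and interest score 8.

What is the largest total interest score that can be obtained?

Crypto + Graphics: credit hours 5 + 9 = 14 ≤ 17, interest score 12 + 6 = 18.
HCI + Crypto: credit hours 12 + 5 = 17 ≤ 17, interest score 12 + 12 = 24.
Crypto + Compilers: credit hours 5 + 6 = 11 ≤ 17, interest score 12 + 8 = 20.
Best is HCI and Crypto with total interest score 24.

24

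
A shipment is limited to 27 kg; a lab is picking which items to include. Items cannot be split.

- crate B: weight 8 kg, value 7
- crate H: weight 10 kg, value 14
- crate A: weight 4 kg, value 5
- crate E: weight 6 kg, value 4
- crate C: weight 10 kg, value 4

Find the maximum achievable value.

26

Allowing fractional choices, the relaxed optimum would be about 29.3, but items are indivisible.
crate H + crate A + crate E: weight 10 + 4 + 6 = 20 ≤ 27, value 14 + 5 + 4 = 23.
crate B + crate H + crate E: weight 8 + 10 + 6 = 24 ≤ 27, value 7 + 14 + 4 = 25.
crate B + crate H + crate A: weight 8 + 10 + 4 = 22 ≤ 27, value 7 + 14 + 5 = 26.
Best is crate B, crate H, and crate A with total value 26.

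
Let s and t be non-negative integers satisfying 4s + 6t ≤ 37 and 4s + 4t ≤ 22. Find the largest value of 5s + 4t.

(s,t)=(5,0): 4·5+6·0=20≤37, 4·5+4·0=20≤22, objective 25.
(s,t)=(4,1): 4·4+6·1=22≤37, 4·4+4·1=20≤22, objective 24.
(s,t)=(4,0): 4·4+6·0=16≤37, 4·4+4·0=16≤22, objective 20.
No feasible integer point exceeds 25.

25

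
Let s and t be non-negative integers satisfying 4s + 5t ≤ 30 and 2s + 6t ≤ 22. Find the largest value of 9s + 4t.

63

(s,t)=(7,0): 4·7+5·0=28≤30, 2·7+6·0=14≤22, objective 63.
(s,t)=(6,1): 4·6+5·1=29≤30, 2·6+6·1=18≤22, objective 58.
No feasible integer point exceeds 63.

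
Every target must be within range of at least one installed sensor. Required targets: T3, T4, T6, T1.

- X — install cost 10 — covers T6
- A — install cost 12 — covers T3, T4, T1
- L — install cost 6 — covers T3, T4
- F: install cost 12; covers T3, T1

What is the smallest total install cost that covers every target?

The greedy cost-per-new-target heuristic would pick L, X, and A for 28, but a cheaper cover exists.
Choose X and A: together they cover T3, T4, T6, T1 — every target.
Total install cost: 10 + 12 = 22.
No cover costs less than 22.

22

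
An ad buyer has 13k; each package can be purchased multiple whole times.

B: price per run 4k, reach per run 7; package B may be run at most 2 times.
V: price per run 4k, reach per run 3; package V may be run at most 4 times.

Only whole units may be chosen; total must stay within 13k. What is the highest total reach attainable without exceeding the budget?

B has the best ratio (7/4); taking only B gives at most 2×7 = 14 (stopped by the supply cap of 2).
Mixing does better — 2×B and 1×V: price 12 ≤ 13, reach 2·7 + 1·3 = 17.

17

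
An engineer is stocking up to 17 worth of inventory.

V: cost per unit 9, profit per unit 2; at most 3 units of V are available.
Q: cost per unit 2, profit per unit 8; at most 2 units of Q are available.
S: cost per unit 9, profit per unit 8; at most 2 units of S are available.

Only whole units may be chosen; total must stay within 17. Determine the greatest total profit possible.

24

1×V and 2×Q: cost 13 ≤ 17, profit 1·2 + 2·8 = 18.
2×Q and 1×S: cost 13 ≤ 17, profit 2·8 + 1·8 = 24.
Best is 24.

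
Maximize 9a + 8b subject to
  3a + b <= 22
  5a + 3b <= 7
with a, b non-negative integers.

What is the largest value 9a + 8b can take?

16

The continuous relaxation peaks at (0, 2.33) with value 18.67; rounding to a feasible lattice point costs some objective.
(a,b)=(0,2): 3·0+1·2=2≤22, 5·0+3·2=6≤7, objective 16.
(a,b)=(0,1): 3·0+1·1=1≤22, 5·0+3·1=3≤7, objective 8.
The best lattice point is (0,2), giving 16.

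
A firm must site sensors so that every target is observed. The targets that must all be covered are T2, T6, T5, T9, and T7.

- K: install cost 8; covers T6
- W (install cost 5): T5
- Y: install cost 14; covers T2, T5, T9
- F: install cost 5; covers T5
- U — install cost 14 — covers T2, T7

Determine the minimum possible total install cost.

36

Choose K, Y, and U: together they cover T2, T6, T5, T9, T7 — every target.
Total install cost: 8 + 14 + 14 = 36.
No cover costs less than 36.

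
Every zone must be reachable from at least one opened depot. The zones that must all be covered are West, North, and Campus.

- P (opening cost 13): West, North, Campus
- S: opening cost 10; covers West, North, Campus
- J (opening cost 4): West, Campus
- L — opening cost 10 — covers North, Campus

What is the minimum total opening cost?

S alone covers West, North, Campus — every zone.
Total opening cost: 10.

10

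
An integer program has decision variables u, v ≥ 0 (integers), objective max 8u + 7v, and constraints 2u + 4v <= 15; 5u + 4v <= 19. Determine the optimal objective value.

31

(u,v)=(3,1) is feasible, giving 31.
(u,v)=(2,2) is feasible, giving 30.
The best lattice point is (3,1), giving 31.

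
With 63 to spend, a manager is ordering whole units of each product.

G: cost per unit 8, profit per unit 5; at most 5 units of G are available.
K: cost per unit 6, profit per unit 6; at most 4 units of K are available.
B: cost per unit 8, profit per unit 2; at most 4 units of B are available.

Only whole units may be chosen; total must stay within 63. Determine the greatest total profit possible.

44

This is a bounded integer knapsack.
K has the best ratio (6/6); taking only K gives at most 4×6 = 24 (stopped by the supply cap of 4).
Mixing does better — 4×G and 4×K: cost 56 ≤ 63, profit 4·5 + 4·6 = 44.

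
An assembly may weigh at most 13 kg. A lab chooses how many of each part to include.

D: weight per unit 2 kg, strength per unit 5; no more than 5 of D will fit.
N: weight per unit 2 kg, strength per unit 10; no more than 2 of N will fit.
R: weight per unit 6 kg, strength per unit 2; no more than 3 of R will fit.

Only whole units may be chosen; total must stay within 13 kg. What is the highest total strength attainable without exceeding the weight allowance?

3×D and 2×N: weight 10 ≤ 13, strength 3·5 + 2·10 = 35.
4×D and 2×N: weight 12 ≤ 13, strength 4·5 + 2·10 = 40.
Best is 40.

40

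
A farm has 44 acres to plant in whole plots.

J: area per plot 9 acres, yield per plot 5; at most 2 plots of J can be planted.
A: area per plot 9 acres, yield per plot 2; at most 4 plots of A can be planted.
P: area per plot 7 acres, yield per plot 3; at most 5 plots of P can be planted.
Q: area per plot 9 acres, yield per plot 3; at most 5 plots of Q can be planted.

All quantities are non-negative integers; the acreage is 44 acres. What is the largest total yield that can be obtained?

This is a bounded integer knapsack.
J has the best ratio (5/9); taking only J gives at most 2×5 = 10 (stopped by the supply cap of 2).
Mixing does better — 1×J and 5×P: area 44 ≤ 44, yield 1·5 + 5·3 = 20.

20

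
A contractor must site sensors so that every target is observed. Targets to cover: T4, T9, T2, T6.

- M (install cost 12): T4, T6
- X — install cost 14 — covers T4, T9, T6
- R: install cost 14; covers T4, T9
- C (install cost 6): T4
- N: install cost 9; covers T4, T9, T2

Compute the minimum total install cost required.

This is a weighted set-cover instance.
Choose M and N: together they cover T4, T9, T2, T6 — every target.
Total install cost: 12 + 9 = 21.
No cover costs less than 21.

21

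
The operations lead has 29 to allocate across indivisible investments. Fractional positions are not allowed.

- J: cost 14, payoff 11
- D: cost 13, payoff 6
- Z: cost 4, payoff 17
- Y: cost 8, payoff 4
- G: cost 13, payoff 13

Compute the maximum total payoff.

This is a 0-1 knapsack instance.
Take Z, Y, and G: cost 4 + 8 + 13 = 25 ≤ 29, payoff 17 + 4 + 13 = 34.
No other feasible combination does better.

34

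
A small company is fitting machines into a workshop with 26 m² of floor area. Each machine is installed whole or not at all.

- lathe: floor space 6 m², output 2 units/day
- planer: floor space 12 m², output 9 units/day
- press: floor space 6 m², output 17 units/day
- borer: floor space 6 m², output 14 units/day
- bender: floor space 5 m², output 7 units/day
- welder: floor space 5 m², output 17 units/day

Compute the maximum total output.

This is a 0-1 knapsack instance.
Allowing fractional choices, the relaxed optimum would be about 58.0, but machines are indivisible.
lathe + press + borer + welder: floor space 6 + 6 + 6 + 5 = 23 ≤ 26, output 2 + 17 + 14 + 17 = 50.
press + borer + welder: floor space 6 + 6 + 5 = 17 ≤ 26, output 17 + 14 + 17 = 48.
press + borer + bender + welder: floor space 6 + 6 + 5 + 5 = 22 ≤ 26, output 17 + 14 + 7 + 17 = 55.
Best is press, borer, bender, and welder with total output 55.

55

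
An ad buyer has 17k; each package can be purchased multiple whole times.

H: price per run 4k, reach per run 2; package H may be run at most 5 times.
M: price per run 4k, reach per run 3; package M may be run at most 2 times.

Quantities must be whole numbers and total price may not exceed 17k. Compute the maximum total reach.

M has the best ratio (3/4); taking only M gives at most 2×3 = 6 (stopped by the supply cap of 2).
Mixing does better — 2×H and 2×M: price 16 ≤ 17, reach 2·2 + 2·3 = 10.

10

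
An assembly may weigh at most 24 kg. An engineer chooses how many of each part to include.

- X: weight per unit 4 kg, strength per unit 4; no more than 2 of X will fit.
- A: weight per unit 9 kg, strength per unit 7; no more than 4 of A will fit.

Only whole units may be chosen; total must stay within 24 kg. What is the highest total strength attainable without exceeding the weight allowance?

X has the best ratio (4/4); taking only X gives at most 2×4 = 8 (stopped by the supply cap of 2).
Mixing does better — 1×X and 2×A: weight 22 ≤ 24, strength 1·4 + 2·7 = 18.

18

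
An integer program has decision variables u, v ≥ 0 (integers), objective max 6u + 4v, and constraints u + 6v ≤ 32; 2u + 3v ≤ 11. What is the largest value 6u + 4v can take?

30

(u,v)=(5,0): 1·5+6·0=5≤32, 2·5+3·0=10≤11, objective 30.
(u,v)=(4,1): 1·4+6·1=10≤32, 2·4+3·1=11≤11, objective 28.
(u,v)=(4,0): 1·4+6·0=4≤32, 2·4+3·0=8≤11, objective 24.
The best lattice point is (5,0), giving 30.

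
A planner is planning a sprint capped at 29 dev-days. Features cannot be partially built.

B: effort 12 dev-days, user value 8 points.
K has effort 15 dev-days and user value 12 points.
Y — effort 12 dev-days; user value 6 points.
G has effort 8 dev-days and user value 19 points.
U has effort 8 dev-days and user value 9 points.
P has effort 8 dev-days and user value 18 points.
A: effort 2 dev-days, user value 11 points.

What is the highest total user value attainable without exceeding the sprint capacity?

G + U + P: effort 8 + 8 + 8 = 24 ≤ 29, user value 19 + 9 + 18 = 46.
G + U + P + A: effort 8 + 8 + 8 + 2 = 26 ≤ 29, user value 19 + 9 + 18 + 11 = 57.
G + P + A: effort 8 + 8 + 2 = 18 ≤ 29, user value 19 + 18 + 11 = 48.
Best is G, U, P, and A with total user value 57.

57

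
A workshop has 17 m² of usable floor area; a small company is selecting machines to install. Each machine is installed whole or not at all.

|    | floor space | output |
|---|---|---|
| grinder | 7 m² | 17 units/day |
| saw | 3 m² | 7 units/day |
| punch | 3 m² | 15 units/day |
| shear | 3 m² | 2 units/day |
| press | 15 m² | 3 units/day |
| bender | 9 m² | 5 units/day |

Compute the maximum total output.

Allowing fractional choices, the relaxed optimum would be about 41.6, but machines are indivisible.
grinder + saw + punch: floor space 7 + 3 + 3 = 13 ≤ 17, output 17 + 7 + 15 = 39.
grinder + punch + shear: floor space 7 + 3 + 3 = 13 ≤ 17, output 17 + 15 + 2 = 34.
grinder + saw + punch + shear: floor space 7 + 3 + 3 + 3 = 16 ≤ 17, output 17 + 7 + 15 + 2 = 41.
Best is grinder, saw, punch, and shear with total output 41.

41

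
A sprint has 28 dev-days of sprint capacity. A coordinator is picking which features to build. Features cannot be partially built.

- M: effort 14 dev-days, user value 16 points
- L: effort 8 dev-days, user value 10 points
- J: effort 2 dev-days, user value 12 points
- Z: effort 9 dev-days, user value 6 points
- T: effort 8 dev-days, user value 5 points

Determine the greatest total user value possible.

38

Allowing fractional choices, the relaxed optimum would be about 40.7, but features are indivisible.
M + J + Z: effort 14 + 2 + 9 = 25 ≤ 28, user value 16 + 12 + 6 = 34.
M + L + J: effort 14 + 8 + 2 = 24 ≤ 28, user value 16 + 10 + 12 = 38.
M + J + T: effort 14 + 2 + 8 = 24 ≤ 28, user value 16 + 12 + 5 = 33.
Best is M, L, and J with total user value 38.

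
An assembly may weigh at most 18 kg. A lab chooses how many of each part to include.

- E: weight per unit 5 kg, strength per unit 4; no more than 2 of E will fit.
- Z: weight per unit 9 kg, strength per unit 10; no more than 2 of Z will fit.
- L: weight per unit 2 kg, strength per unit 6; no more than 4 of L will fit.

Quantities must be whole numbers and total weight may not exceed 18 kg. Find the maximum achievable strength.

34

Take 1×Z and 4×L: weight 17 ≤ 18, strength 1·10 + 4·6 = 34.
L has the best ratio (6/2) and is taken to its limit of 4; remaining capacity is filled optimally with the others.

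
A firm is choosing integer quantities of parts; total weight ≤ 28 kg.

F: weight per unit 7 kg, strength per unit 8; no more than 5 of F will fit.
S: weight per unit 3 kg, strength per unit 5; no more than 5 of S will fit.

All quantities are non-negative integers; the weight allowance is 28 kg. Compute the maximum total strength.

This is a bounded integer knapsack.
2×F and 4×S: weight 26 ≤ 28, strength 2·8 + 4·5 = 36.
3×F and 2×S: weight 27 ≤ 28, strength 3·8 + 2·5 = 34.
Best is 36.

36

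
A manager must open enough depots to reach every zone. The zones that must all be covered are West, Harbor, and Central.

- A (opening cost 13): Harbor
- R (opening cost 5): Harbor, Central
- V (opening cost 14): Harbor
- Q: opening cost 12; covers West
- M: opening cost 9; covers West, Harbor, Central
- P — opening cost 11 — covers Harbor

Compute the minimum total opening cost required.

9

M alone covers West, Harbor, Central — every zone.
Total opening cost: 9.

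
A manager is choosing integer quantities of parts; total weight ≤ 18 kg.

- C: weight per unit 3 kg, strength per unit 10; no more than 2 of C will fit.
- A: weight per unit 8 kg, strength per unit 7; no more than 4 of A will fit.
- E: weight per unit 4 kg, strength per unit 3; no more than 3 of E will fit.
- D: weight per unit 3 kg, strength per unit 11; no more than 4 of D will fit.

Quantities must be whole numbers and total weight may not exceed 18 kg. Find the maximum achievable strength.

64

1×C and 4×D: weight 15 ≤ 18, strength 1·10 + 4·11 = 54.
2×C and 4×D: weight 18 ≤ 18, strength 2·10 + 4·11 = 64.
Best is 64.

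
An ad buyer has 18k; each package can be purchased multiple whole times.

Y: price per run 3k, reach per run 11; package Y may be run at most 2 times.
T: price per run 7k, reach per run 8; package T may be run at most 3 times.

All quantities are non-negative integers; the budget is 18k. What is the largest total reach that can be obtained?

This is a bounded integer knapsack.
Y has the best ratio (11/3); taking only Y gives at most 2×11 = 22 (stopped by the supply cap of 2).
Mixing does better — 2×Y and 1×T: price 13 ≤ 18, reach 2·11 + 1·8 = 30.

30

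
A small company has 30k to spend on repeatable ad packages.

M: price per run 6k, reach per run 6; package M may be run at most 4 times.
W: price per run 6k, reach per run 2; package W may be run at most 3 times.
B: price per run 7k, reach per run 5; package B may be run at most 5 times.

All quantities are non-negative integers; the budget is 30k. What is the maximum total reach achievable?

4×M and 1×W: price 30 ≤ 30, reach 4·6 + 1·2 = 26.
4×M: price 24 ≤ 30, reach 4·6 = 24.
Best is 26.

26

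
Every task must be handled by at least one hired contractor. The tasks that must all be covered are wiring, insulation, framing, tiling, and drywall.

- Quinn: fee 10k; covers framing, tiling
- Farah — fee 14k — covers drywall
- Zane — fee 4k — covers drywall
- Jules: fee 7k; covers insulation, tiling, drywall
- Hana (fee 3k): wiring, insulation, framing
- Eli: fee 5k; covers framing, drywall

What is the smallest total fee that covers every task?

10

Choose Jules and Hana: together they cover wiring, insulation, framing, tiling, drywall — every task.
Total fee: 7 + 3 = 10.
No cover costs less than 10.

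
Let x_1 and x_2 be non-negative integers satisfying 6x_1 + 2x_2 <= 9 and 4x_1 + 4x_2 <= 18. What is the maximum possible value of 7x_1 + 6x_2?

24

The continuous relaxation peaks at (0, 4.5) with value 27.00; rounding to a feasible lattice point costs some objective.
(x_1,x_2)=(0,4) is feasible, giving 24.
(x_1,x_2)=(0,3) is feasible, giving 18.
No feasible integer point exceeds 24.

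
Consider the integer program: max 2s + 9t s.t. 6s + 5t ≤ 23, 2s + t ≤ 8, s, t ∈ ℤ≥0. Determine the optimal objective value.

36

(s,t)=(0,4) is feasible, giving 36.
(s,t)=(1,3) is feasible, giving 29.
Maximum is 36 at (s,t)=(0,4).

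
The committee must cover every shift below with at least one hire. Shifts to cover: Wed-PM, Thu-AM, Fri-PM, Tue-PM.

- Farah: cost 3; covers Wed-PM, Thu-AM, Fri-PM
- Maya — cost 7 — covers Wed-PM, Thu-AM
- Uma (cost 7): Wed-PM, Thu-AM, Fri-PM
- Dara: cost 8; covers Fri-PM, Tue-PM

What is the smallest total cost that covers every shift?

Choose Farah and Dara: together they cover Wed-PM, Thu-AM, Fri-PM, Tue-PM — every shift.
Total cost: 3 + 8 = 11.

11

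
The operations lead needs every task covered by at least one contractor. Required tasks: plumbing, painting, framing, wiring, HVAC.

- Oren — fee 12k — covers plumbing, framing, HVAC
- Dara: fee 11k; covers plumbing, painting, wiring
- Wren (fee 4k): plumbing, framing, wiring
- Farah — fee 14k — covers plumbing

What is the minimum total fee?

The greedy cost-per-new-task heuristic would pick Wren, Dara, and Oren for 27, but a cheaper cover exists.
Choose Oren and Dara: together they cover plumbing, painting, framing, wiring, HVAC — every task.
Total fee: 12 + 11 = 23.
No cover costs less than 23.

23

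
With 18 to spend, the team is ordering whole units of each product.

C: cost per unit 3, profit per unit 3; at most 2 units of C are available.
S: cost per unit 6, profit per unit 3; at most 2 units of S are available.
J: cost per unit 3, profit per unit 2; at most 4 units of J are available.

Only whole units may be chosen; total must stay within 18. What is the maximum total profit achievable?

14

C has the best ratio (3/3); taking only C gives at most 2×3 = 6 (stopped by the supply cap of 2).
Mixing does better — 2×C and 4×J: cost 18 ≤ 18, profit 2·3 + 4·2 = 14.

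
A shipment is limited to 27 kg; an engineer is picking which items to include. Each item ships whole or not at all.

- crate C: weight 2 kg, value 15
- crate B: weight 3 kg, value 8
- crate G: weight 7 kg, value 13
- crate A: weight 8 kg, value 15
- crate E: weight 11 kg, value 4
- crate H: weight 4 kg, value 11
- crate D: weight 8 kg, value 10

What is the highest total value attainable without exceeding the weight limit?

crate C + crate B + crate A + crate H + crate D: weight 2 + 3 + 8 + 4 + 8 = 25 ≤ 27, value 15 + 8 + 15 + 11 + 10 = 59.
crate C + crate B + crate G + crate A + crate H: weight 2 + 3 + 7 + 8 + 4 = 24 ≤ 27, value 15 + 8 + 13 + 15 + 11 = 62.
Best is crate C, crate B, crate G, crate A, and crate H with total value 62.

62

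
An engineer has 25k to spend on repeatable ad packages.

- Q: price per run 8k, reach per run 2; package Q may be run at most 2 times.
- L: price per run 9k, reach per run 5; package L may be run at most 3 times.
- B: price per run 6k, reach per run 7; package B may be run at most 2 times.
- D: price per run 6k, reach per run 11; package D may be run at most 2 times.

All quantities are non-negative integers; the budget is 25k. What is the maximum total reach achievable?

2×B and 2×D: price 24 ≤ 25, reach 2·7 + 2·11 = 36.
1×B and 2×D: price 18 ≤ 25, reach 1·7 + 2·11 = 29.
Best is 36.

36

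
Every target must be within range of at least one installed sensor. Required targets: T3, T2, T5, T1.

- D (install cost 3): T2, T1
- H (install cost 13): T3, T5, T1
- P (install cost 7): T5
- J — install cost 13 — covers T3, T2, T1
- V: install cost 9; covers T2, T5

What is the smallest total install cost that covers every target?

Choose D and H: together they cover T3, T2, T5, T1 — every target.
Total install cost: 3 + 13 = 16.
No cover costs less than 16.

16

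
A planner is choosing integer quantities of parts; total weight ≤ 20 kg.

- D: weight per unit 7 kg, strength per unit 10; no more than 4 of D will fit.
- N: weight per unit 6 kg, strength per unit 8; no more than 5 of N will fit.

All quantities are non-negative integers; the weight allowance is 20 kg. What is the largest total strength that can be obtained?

28

D has the best ratio (10/7); taking only D gives at most 2×10 = 20 (stopped by the weight limit).
Mixing does better — 2×D and 1×N: weight 20 ≤ 20, strength 2·10 + 1·8 = 28.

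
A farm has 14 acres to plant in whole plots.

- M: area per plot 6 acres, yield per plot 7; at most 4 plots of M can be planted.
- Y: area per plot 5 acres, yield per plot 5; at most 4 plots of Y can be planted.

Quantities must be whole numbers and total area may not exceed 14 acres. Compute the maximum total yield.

2×M: area 12 ≤ 14, yield 2·7 = 14.
1×M and 1×Y: area 11 ≤ 14, yield 1·7 + 1·5 = 12.
Best is 14.

14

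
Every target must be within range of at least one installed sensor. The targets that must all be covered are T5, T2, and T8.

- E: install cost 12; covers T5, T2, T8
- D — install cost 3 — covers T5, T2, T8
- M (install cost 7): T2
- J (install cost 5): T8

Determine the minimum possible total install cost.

D alone covers T5, T2, T8 — every target.
Total install cost: 3.
No cover costs less than 3.

3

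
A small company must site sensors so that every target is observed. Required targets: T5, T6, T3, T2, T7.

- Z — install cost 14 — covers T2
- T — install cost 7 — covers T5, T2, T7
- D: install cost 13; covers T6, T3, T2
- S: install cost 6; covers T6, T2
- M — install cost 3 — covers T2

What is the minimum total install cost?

20

This is a weighted set-cover instance.
The greedy cost-per-new-target heuristic would pick T, S, and D for 26, but a cheaper cover exists.
Choose T and D: together they cover T5, T6, T3, T2, T7 — every target.
Total install cost: 7 + 13 = 20.
No cover costs less than 20.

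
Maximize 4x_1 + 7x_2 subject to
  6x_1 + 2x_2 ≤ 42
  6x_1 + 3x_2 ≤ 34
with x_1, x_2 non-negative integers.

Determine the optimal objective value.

77

Relaxing integrality, the LP optimum is 79.33 at (x_1,x_2) = (0, 11.3), which is not an integer point.
(x_1,x_2)=(0,11): 6·0+2·11=22≤42, 6·0+3·11=33≤34, objective 77.
(x_1,x_2)=(0,10): 6·0+2·10=20≤42, 6·0+3·10=30≤34, objective 70.
The best lattice point is (0,11), giving 77.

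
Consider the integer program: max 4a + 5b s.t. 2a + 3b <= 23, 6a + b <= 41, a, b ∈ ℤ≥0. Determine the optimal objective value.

41

(a,b)=(4,5): 2·4+3·5=23≤23, 6·4+1·5=29≤41, objective 41.
(a,b)=(5,4): 2·5+3·4=22≤23, 6·5+1·4=34≤41, objective 40.
(a,b)=(6,3): 2·6+3·3=21≤23, 6·6+1·3=39≤41, objective 39.
No feasible integer point exceeds 41.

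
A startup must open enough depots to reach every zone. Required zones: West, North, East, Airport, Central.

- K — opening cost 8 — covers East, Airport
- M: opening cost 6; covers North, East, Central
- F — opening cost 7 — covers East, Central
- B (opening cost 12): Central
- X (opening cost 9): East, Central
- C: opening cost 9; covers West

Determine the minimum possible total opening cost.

23

Choose K, M, and C: together they cover West, North, East, Airport, Central — every zone.
Total opening cost: 8 + 6 + 9 = 23.
No cover costs less than 23.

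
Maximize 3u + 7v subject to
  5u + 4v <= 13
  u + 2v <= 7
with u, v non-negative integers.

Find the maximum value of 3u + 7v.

21

The continuous relaxation peaks at (0, 3.25) with value 22.75; rounding to a feasible lattice point costs some objective.
(u,v)=(0,3) is feasible, giving 21.
(u,v)=(1,2) is feasible, giving 17.
(u,v)=(0,2) is feasible, giving 14.
The best lattice point is (0,3), giving 21.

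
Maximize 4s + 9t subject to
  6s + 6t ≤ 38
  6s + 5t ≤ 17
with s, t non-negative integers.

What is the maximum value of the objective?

27

(s,t)=(0,3): 6·0+6·3=18≤38, 6·0+5·3=15≤17, objective 27.
(s,t)=(1,2): 6·1+6·2=18≤38, 6·1+5·2=16≤17, objective 22.
(s,t)=(0,2): 6·0+6·2=12≤38, 6·0+5·2=10≤17, objective 18.
Maximum is 27 at (s,t)=(0,3).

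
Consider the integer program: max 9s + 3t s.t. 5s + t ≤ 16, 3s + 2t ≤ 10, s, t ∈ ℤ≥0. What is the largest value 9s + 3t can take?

27

The continuous relaxation peaks at (3.14, 0.286) with value 29.14; rounding to a feasible lattice point costs some objective.
(s,t)=(3,0): 5·3+1·0=15≤16, 3·3+2·0=9≤10, objective 27.
(s,t)=(2,1): 5·2+1·1=11≤16, 3·2+2·1=8≤10, objective 21.
The best lattice point is (3,0), giving 27.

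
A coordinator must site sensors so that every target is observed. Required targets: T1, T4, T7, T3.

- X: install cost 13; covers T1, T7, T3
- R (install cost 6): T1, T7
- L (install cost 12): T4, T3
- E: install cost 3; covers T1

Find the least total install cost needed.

Choose R and L: together they cover T1, T4, T7, T3 — every target.
Total install cost: 6 + 12 = 18.

18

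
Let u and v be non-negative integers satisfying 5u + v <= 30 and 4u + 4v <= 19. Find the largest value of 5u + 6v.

24

The continuous relaxation peaks at (0, 4.75) with value 28.50; rounding to a feasible lattice point costs some objective.
(u,v)=(0,4): 5·0+1·4=4≤30, 4·0+4·4=16≤19, objective 24.
(u,v)=(1,3): 5·1+1·3=8≤30, 4·1+4·3=16≤19, objective 23.
The best lattice point is (0,4), giving 24.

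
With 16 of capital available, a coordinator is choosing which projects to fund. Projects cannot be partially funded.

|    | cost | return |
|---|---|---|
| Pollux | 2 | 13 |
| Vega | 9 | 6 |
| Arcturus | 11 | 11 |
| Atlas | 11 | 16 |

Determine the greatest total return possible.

29

Pollux + Atlas: cost 2 + 11 = 13 ≤ 16, return 13 + 16 = 29.
Pollux + Vega: cost 2 + 9 = 11 ≤ 16, return 13 + 6 = 19.
Pollux + Arcturus: cost 2 + 11 = 13 ≤ 16, return 13 + 11 = 24.
Best is Pollux and Atlas with total return 29.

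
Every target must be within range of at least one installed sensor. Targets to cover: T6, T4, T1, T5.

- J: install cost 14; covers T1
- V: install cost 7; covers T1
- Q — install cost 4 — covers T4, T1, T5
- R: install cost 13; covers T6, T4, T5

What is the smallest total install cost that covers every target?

This is a weighted set-cover instance.
Choose Q and R: together they cover T6, T4, T1, T5 — every target.
Total install cost: 4 + 13 = 17.

17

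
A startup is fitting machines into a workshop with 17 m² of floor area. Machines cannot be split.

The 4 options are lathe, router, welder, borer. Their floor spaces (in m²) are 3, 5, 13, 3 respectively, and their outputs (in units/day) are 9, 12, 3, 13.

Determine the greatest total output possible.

34

This is an integer program with binary decision variables.
lathe + router + borer: floor space 3 + 5 + 3 = 11 ≤ 17, output 9 + 12 + 13 = 34.
router + borer: floor space 5 + 3 = 8 ≤ 17, output 12 + 13 = 25.
Best is lathe, router, and borer with total output 34.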